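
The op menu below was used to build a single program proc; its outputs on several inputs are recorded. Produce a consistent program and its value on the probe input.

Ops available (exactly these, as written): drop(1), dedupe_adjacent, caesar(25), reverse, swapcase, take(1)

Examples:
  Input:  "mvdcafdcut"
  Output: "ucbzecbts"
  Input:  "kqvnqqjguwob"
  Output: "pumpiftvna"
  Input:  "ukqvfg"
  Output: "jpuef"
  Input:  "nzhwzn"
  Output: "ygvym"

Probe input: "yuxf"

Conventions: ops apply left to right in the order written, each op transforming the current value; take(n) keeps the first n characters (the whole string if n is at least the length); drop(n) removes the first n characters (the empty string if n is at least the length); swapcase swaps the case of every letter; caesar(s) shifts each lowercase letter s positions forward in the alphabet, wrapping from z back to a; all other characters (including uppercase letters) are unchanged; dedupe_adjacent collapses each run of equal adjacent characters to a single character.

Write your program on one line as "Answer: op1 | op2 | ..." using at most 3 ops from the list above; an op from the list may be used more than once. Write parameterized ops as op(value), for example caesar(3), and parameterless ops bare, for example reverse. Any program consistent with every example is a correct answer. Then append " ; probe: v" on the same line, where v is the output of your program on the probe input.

drop(1) | caesar(25) | dedupe_adjacent ; probe: "twe"

Check, running the answer program on each example:
  "mvdcafdcut" -> "vdcafdcut" -> "ucbzecbts" -> "ucbzecbts"
  "kqvnqqjguwob" -> "qvnqqjguwob" -> "pumppiftvna" -> "pumpiftvna"
  "ukqvfg" -> "kqvfg" -> "jpuef" -> "jpuef"
  "nzhwzn" -> "zhwzn" -> "ygvym" -> "ygvym"
  probe: "yuxf" -> "uxf" -> "twe" -> "twe"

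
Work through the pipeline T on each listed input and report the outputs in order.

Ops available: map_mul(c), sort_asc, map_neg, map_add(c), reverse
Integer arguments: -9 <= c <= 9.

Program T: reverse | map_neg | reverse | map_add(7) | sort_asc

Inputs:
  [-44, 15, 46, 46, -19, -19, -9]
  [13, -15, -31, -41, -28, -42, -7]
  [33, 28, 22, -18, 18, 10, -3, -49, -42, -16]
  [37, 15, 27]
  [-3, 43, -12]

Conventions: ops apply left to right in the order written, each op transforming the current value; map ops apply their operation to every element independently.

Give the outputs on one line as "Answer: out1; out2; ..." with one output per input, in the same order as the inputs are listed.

Execution, op by op:
  [-44, 15, 46, 46, -19, -19, -9] -> [-9, -19, -19, 46, 46, 15, -44] -> [9, 19, 19, -46, -46, -15, 44] -> [44, -15, -46, -46, 19, 19, 9] -> [51, -8, -39, -39, 26, 26, 16] -> [-39, -39, -8, 16, 26, 26, 51]
  [13, -15, -31, -41, -28, -42, -7] -> [-7, -42, -28, -41, -31, -15, 13] -> [7, 42, 28, 41, 31, 15, -13] -> [-13, 15, 31, 41, 28, 42, 7] -> [-6, 22, 38, 48, 35, 49, 14] -> [-6, 14, 22, 35, 38, 48, 49]
  [33, 28, 22, -18, 18, 10, -3, -49, -42, -16] -> [-16, -42, -49, -3, 10, 18, -18, 22, 28, 33] -> [16, 42, 49, 3, -10, -18, 18, -22, -28, -33] -> [-33, -28, -22, 18, -18, -10, 3, 49, 42, 16] -> [-26, -21, -15, 25, -11, -3, 10, 56, 49, 23] -> [-26, -21, -15, -11, -3, 10, 23, 25, 49, 56]
  [37, 15, 27] -> [27, 15, 37] -> [-27, -15, -37] -> [-37, -15, -27] -> [-30, -8, -20] -> [-30, -20, -8]
  [-3, 43, -12] -> [-12, 43, -3] -> [12, -43, 3] -> [3, -43, 12] -> [10, -36, 19] -> [-36, 10, 19]

[-39, -39, -8, 16, 26, 26, 51]; [-6, 14, 22, 35, 38, 48, 49]; [-26, -21, -15, -11, -3, 10, 23, 25, 49, 56]; [-30, -20, -8]; [-36, 10, 19]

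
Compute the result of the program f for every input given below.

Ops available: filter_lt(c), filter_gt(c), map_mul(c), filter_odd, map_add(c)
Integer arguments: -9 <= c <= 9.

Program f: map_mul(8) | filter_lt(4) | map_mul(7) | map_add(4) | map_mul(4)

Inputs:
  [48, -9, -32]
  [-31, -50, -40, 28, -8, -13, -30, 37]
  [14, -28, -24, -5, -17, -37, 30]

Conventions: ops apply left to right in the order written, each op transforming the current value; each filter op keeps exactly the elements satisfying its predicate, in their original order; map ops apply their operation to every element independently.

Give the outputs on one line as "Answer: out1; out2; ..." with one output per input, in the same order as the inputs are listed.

[-2000, -7152]; [-6928, -11184, -8944, -1776, -2896, -6704]; [-6256, -5360, -1104, -3792, -8272]

Execution, op by op:
  [48, -9, -32] -> [384, -72, -256] -> [-72, -256] -> [-504, -1792] -> [-500, -1788] -> [-2000, -7152]
  [-31, -50, -40, 28, -8, -13, -30, 37] -> [-248, -400, -320, 224, -64, -104, -240, 296] -> [-248, -400, -320, -64, -104, -240] -> [-1736, -2800, -2240, -448, -728, -1680] -> [-1732, -2796, -2236, -444, -724, -1676] -> [-6928, -11184, -8944, -1776, -2896, -6704]
  [14, -28, -24, -5, -17, -37, 30] -> [112, -224, -192, -40, -136, -296, 240] -> [-224, -192, -40, -136, -296] -> [-1568, -1344, -280, -952, -2072] -> [-1564, -1340, -276, -948, -2068] -> [-6256, -5360, -1104, -3792, -8272]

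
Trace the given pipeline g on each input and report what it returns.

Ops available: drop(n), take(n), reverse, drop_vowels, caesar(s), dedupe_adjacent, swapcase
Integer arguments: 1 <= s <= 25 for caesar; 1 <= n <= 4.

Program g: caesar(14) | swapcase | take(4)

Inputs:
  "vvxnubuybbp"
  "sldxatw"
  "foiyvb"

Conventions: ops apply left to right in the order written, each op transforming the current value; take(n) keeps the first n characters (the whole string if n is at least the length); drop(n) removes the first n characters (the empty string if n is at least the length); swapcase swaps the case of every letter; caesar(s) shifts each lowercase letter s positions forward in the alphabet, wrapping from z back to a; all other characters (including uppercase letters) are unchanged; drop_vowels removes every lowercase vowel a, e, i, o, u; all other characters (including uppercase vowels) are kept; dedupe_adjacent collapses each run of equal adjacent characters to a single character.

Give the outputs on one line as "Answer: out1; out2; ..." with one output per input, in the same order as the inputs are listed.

Execution, op by op:
  "vvxnubuybbp" -> "jjlbipimppd" -> "JJLBIPIMPPD" -> "JJLB"
  "sldxatw" -> "gzrlohk" -> "GZRLOHK" -> "GZRL"
  "foiyvb" -> "tcwmjp" -> "TCWMJP" -> "TCWM"

"JJLB"; "GZRL"; "TCWM"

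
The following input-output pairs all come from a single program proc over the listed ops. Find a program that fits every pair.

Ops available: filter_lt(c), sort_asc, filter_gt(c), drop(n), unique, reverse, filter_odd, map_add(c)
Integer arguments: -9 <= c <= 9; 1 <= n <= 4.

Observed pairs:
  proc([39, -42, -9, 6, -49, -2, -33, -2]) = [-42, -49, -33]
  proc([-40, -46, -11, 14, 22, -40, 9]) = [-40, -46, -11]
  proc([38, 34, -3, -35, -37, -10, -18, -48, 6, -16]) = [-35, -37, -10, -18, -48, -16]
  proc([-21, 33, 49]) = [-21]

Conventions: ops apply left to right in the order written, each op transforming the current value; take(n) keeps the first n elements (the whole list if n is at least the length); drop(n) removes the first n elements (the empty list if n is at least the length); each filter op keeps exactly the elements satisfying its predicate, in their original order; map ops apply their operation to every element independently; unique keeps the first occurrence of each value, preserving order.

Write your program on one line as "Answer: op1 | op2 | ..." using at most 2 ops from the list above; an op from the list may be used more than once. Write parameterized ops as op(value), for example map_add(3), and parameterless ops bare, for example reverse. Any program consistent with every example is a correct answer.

unique | filter_lt(-9)

Check, running the answer program on each example:
  [39, -42, -9, 6, -49, -2, -33, -2] -> [39, -42, -9, 6, -49, -2, -33] -> [-42, -49, -33]
  [-40, -46, -11, 14, 22, -40, 9] -> [-40, -46, -11, 14, 22, 9] -> [-40, -46, -11]
  [38, 34, -3, -35, -37, -10, -18, -48, 6, -16] -> [38, 34, -3, -35, -37, -10, -18, -48, 6, -16] -> [-35, -37, -10, -18, -48, -16]
  [-21, 33, 49] -> [-21, 33, 49] -> [-21]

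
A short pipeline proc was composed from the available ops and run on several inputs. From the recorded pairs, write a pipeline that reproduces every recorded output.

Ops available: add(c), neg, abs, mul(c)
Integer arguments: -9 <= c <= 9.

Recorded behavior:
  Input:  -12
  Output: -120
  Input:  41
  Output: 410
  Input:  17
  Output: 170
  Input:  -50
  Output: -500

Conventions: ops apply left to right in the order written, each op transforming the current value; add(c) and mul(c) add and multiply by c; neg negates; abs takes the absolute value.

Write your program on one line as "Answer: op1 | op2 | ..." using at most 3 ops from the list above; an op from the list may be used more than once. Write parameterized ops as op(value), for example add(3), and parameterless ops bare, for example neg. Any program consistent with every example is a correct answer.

mul(-2) | mul(-5)

Check, running the answer program on each example:
  -12 -> 24 -> -120
  41 -> -82 -> 410
  17 -> -34 -> 170
  -50 -> 100 -> -500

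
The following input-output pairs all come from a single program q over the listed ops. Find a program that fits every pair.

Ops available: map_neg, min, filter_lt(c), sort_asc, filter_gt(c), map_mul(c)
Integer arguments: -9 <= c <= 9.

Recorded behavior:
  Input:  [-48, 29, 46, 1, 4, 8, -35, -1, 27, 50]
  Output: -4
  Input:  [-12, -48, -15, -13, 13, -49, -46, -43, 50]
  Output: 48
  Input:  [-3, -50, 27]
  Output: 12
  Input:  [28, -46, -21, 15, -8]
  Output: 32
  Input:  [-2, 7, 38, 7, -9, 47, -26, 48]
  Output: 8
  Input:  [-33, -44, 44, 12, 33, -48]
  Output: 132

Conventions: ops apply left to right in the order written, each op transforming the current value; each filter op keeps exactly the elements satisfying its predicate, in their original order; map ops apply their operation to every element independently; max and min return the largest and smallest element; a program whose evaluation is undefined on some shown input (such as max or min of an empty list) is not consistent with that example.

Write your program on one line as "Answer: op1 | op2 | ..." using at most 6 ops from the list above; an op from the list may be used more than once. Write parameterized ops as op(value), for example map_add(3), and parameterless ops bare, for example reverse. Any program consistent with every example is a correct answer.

filter_lt(2) | map_neg | sort_asc | map_mul(-2) | map_mul(-2) | min

Check, running the answer program on each example:
  [-48, 29, 46, 1, 4, 8, -35, -1, 27, 50] -> [-48, 1, -35, -1] -> [48, -1, 35, 1] -> [-1, 1, 35, 48] -> [2, -2, -70, -96] -> [-4, 4, 140, 192] -> -4
  [-12, -48, -15, -13, 13, -49, -46, -43, 50] -> [-12, -48, -15, -13, -49, -46, -43] -> [12, 48, 15, 13, 49, 46, 43] -> [12, 13, 15, 43, 46, 48, 49] -> [-24, -26, -30, -86, -92, -96, -98] -> [48, 52, 60, 172, 184, 192, 196] -> 48
  [-3, -50, 27] -> [-3, -50] -> [3, 50] -> [3, 50] -> [-6, -100] -> [12, 200] -> 12
  [28, -46, -21, 15, -8] -> [-46, -21, -8] -> [46, 21, 8] -> [8, 21, 46] -> [-16, -42, -92] -> [32, 84, 184] -> 32
  [-2, 7, 38, 7, -9, 47, -26, 48] -> [-2, -9, -26] -> [2, 9, 26] -> [2, 9, 26] -> [-4, -18, -52] -> [8, 36, 104] -> 8
  [-33, -44, 44, 12, 33, -48] -> [-33, -44, -48] -> [33, 44, 48] -> [33, 44, 48] -> [-66, -88, -96] -> [132, 176, 192] -> 132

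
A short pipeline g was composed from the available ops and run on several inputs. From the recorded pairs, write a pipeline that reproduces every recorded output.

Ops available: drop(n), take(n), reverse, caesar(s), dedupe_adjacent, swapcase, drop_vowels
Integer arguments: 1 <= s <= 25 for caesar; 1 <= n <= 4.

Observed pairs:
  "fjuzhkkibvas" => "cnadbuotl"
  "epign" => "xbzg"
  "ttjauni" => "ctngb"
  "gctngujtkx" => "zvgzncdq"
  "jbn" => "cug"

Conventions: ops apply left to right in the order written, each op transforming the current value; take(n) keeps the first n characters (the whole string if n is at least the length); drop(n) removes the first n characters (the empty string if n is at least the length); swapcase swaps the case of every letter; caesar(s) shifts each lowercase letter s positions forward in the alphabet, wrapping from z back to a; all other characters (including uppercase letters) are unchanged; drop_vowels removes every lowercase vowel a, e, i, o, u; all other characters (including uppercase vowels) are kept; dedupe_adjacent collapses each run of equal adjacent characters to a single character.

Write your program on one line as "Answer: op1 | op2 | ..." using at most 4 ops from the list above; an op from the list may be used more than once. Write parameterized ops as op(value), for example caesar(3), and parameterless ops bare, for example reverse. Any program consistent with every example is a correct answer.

caesar(15) | dedupe_adjacent | drop_vowels | caesar(4)

Check, running the answer program on each example:
  "fjuzhkkibvas" -> "uyjowzzxqkph" -> "uyjowzxqkph" -> "yjwzxqkph" -> "cnadbuotl"
  "epign" -> "texvc" -> "texvc" -> "txvc" -> "xbzg"
  "ttjauni" -> "iiypjcx" -> "iypjcx" -> "ypjcx" -> "ctngb"
  "gctngujtkx" -> "vricvjyizm" -> "vricvjyizm" -> "vrcvjyzm" -> "zvgzncdq"
  "jbn" -> "yqc" -> "yqc" -> "yqc" -> "cug"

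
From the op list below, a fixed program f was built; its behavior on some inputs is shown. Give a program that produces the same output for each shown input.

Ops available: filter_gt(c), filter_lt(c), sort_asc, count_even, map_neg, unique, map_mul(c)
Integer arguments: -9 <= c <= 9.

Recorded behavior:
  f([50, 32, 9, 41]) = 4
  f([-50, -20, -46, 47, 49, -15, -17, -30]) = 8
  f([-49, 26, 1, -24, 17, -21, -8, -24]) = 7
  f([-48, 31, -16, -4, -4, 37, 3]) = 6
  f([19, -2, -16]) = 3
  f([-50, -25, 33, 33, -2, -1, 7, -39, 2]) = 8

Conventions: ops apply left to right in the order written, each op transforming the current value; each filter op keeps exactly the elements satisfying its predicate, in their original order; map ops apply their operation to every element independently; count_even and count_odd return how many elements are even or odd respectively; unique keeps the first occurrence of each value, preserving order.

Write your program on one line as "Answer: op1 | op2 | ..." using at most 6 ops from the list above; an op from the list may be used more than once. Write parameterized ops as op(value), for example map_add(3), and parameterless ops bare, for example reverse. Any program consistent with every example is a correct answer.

unique | sort_asc | map_neg | map_mul(-8) | map_mul(-3) | count_even

Check, running the answer program on each example:
  [50, 32, 9, 41] -> [50, 32, 9, 41] -> [9, 32, 41, 50] -> [-9, -32, -41, -50] -> [72, 256, 328, 400] -> [-216, -768, -984, -1200] -> 4
  [-50, -20, -46, 47, 49, -15, -17, -30] -> [-50, -20, -46, 47, 49, -15, -17, -30] -> [-50, -46, -30, -20, -17, -15, 47, 49] -> [50, 46, 30, 20, 17, 15, -47, -49] -> [-400, -368, -240, -160, -136, -120, 376, 392] -> [1200, 1104, 720, 480, 408, 360, -1128, -1176] -> 8
  [-49, 26, 1, -24, 17, -21, -8, -24] -> [-49, 26, 1, -24, 17, -21, -8] -> [-49, -24, -21, -8, 1, 17, 26] -> [49, 24, 21, 8, -1, -17, -26] -> [-392, -192, -168, -64, 8, 136, 208] -> [1176, 576, 504, 192, -24, -408, -624] -> 7
  [-48, 31, -16, -4, -4, 37, 3] -> [-48, 31, -16, -4, 37, 3] -> [-48, -16, -4, 3, 31, 37] -> [48, 16, 4, -3, -31, -37] -> [-384, -128, -32, 24, 248, 296] -> [1152, 384, 96, -72, -744, -888] -> 6
  [19, -2, -16] -> [19, -2, -16] -> [-16, -2, 19] -> [16, 2, -19] -> [-128, -16, 152] -> [384, 48, -456] -> 3
  [-50, -25, 33, 33, -2, -1, 7, -39, 2] -> [-50, -25, 33, -2, -1, 7, -39, 2] -> [-50, -39, -25, -2, -1, 2, 7, 33] -> [50, 39, 25, 2, 1, -2, -7, -33] -> [-400, -312, -200, -16, -8, 16, 56, 264] -> [1200, 936, 600, 48, 24, -48, -168, -792] -> 8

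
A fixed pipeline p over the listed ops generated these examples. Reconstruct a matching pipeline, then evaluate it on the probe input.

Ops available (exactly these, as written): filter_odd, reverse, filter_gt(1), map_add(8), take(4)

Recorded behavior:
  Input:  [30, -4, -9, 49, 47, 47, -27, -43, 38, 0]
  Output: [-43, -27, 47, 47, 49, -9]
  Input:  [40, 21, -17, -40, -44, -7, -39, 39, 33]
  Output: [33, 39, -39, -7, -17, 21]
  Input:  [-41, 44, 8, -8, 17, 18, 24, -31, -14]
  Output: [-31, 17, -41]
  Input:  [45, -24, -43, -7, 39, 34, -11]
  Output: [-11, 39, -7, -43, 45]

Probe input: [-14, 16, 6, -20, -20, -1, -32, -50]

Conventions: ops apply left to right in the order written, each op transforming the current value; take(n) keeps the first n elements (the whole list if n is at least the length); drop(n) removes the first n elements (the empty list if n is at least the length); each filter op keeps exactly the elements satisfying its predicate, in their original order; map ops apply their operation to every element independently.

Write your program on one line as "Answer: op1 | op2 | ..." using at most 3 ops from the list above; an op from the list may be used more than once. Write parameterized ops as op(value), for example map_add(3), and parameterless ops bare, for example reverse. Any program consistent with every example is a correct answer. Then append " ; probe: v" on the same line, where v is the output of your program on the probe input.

filter_odd | reverse ; probe: [-1]

Check, running the answer program on each example:
  [30, -4, -9, 49, 47, 47, -27, -43, 38, 0] -> [-9, 49, 47, 47, -27, -43] -> [-43, -27, 47, 47, 49, -9]
  [40, 21, -17, -40, -44, -7, -39, 39, 33] -> [21, -17, -7, -39, 39, 33] -> [33, 39, -39, -7, -17, 21]
  [-41, 44, 8, -8, 17, 18, 24, -31, -14] -> [-41, 17, -31] -> [-31, 17, -41]
  [45, -24, -43, -7, 39, 34, -11] -> [45, -43, -7, 39, -11] -> [-11, 39, -7, -43, 45]
  probe: [-14, 16, 6, -20, -20, -1, -32, -50] -> [-1] -> [-1]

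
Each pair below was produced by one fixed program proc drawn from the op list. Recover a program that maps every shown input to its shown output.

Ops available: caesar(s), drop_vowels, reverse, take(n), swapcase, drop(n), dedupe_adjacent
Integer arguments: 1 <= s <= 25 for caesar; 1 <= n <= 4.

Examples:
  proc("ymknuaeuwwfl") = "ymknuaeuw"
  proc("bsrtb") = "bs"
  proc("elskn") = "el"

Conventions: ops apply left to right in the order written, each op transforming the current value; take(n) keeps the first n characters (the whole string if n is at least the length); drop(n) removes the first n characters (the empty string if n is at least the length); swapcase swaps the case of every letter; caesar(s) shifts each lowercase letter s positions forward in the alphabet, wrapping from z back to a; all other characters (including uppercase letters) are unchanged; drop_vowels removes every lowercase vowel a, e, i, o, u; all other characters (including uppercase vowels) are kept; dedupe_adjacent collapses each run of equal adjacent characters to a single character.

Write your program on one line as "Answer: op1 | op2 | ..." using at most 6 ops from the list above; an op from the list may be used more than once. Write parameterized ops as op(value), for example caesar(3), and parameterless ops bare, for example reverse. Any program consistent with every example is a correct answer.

reverse | swapcase | drop(3) | swapcase | reverse

Check, running the answer program on each example:
  "ymknuaeuwwfl" -> "lfwwueaunkmy" -> "LFWWUEAUNKMY" -> "WUEAUNKMY" -> "wueaunkmy" -> "ymknuaeuw"
  "bsrtb" -> "btrsb" -> "BTRSB" -> "SB" -> "sb" -> "bs"
  "elskn" -> "nksle" -> "NKSLE" -> "LE" -> "le" -> "el"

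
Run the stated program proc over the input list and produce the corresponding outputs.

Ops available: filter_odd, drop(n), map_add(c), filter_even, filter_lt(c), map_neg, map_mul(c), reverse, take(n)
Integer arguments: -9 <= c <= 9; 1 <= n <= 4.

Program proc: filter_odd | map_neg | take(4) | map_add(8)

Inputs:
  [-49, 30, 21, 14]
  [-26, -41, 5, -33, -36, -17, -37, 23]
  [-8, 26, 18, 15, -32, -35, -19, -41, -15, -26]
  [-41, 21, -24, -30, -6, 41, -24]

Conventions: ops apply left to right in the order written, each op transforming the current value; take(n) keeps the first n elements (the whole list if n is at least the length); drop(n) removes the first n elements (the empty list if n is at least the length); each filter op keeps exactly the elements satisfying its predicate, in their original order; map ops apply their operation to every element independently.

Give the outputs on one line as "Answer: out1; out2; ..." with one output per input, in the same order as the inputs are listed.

[57, -13]; [49, 3, 41, 25]; [-7, 43, 27, 49]; [49, -13, -33]

Execution, op by op:
  [-49, 30, 21, 14] -> [-49, 21] -> [49, -21] -> [49, -21] -> [57, -13]
  [-26, -41, 5, -33, -36, -17, -37, 23] -> [-41, 5, -33, -17, -37, 23] -> [41, -5, 33, 17, 37, -23] -> [41, -5, 33, 17] -> [49, 3, 41, 25]
  [-8, 26, 18, 15, -32, -35, -19, -41, -15, -26] -> [15, -35, -19, -41, -15] -> [-15, 35, 19, 41, 15] -> [-15, 35, 19, 41] -> [-7, 43, 27, 49]
  [-41, 21, -24, -30, -6, 41, -24] -> [-41, 21, 41] -> [41, -21, -41] -> [41, -21, -41] -> [49, -13, -33]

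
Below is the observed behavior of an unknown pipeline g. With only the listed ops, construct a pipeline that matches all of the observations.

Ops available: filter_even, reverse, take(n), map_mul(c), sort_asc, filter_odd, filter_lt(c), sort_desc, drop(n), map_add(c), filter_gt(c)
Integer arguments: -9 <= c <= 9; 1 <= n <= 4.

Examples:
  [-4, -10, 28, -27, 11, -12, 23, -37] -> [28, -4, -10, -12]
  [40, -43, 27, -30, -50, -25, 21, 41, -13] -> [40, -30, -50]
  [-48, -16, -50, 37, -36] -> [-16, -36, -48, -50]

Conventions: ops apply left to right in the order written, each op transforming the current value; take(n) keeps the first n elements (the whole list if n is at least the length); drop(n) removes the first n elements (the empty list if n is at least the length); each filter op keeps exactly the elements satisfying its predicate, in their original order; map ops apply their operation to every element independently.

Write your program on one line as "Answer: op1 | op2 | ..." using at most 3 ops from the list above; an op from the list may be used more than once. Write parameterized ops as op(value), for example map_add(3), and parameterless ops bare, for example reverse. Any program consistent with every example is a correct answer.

sort_asc | sort_desc | filter_even

Check, running the answer program on each example:
  [-4, -10, 28, -27, 11, -12, 23, -37] -> [-37, -27, -12, -10, -4, 11, 23, 28] -> [28, 23, 11, -4, -10, -12, -27, -37] -> [28, -4, -10, -12]
  [40, -43, 27, -30, -50, -25, 21, 41, -13] -> [-50, -43, -30, -25, -13, 21, 27, 40, 41] -> [41, 40, 27, 21, -13, -25, -30, -43, -50] -> [40, -30, -50]
  [-48, -16, -50, 37, -36] -> [-50, -48, -36, -16, 37] -> [37, -16, -36, -48, -50] -> [-16, -36, -48, -50]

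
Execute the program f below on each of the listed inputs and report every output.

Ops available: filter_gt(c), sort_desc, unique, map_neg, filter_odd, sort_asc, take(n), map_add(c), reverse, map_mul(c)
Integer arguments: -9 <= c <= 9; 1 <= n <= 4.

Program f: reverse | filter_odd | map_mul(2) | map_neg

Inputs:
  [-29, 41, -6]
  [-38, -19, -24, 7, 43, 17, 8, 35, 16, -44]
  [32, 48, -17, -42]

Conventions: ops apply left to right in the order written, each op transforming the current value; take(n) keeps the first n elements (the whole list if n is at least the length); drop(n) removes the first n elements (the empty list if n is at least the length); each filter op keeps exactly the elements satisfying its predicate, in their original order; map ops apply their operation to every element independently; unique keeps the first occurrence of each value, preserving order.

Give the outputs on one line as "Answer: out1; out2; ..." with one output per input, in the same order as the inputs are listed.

[-82, 58]; [-70, -34, -86, -14, 38]; [34]

Execution, op by op:
  [-29, 41, -6] -> [-6, 41, -29] -> [41, -29] -> [82, -58] -> [-82, 58]
  [-38, -19, -24, 7, 43, 17, 8, 35, 16, -44] -> [-44, 16, 35, 8, 17, 43, 7, -24, -19, -38] -> [35, 17, 43, 7, -19] -> [70, 34, 86, 14, -38] -> [-70, -34, -86, -14, 38]
  [32, 48, -17, -42] -> [-42, -17, 48, 32] -> [-17] -> [-34] -> [34]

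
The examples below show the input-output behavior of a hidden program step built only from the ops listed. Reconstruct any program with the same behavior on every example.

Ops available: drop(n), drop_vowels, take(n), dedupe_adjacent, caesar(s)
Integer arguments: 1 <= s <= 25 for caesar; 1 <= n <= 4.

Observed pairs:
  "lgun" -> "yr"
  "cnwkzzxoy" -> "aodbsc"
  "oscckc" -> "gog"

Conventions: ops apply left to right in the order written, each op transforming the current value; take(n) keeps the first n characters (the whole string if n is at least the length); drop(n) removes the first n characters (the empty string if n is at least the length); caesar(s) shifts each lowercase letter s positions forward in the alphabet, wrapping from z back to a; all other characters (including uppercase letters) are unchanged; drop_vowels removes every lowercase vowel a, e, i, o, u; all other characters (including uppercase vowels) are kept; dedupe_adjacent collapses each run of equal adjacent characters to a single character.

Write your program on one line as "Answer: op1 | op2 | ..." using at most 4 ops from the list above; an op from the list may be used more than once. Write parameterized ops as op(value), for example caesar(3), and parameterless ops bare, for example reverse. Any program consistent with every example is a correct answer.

caesar(10) | drop(2) | caesar(20) | dedupe_adjacent

Check, running the answer program on each example:
  "lgun" -> "vqex" -> "ex" -> "yr" -> "yr"
  "cnwkzzxoy" -> "mxgujjhyi" -> "gujjhyi" -> "aoddbsc" -> "aodbsc"
  "oscckc" -> "ycmmum" -> "mmum" -> "ggog" -> "gog"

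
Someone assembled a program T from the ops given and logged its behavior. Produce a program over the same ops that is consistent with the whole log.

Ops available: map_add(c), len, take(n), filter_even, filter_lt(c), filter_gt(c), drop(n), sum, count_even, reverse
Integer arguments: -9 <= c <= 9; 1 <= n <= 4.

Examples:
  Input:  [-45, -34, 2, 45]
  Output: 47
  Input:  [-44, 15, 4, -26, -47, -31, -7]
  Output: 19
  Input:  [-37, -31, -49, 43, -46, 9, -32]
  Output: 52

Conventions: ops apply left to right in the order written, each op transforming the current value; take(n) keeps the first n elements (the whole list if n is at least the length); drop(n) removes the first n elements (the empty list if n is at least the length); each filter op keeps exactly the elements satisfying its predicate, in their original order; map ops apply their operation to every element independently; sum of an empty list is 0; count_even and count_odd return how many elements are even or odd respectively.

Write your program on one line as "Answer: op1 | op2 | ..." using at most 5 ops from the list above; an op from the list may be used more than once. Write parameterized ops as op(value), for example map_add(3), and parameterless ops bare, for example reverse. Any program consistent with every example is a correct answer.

reverse | filter_gt(1) | reverse | sum

Check, running the answer program on each example:
  [-45, -34, 2, 45] -> [45, 2, -34, -45] -> [45, 2] -> [2, 45] -> 47
  [-44, 15, 4, -26, -47, -31, -7] -> [-7, -31, -47, -26, 4, 15, -44] -> [4, 15] -> [15, 4] -> 19
  [-37, -31, -49, 43, -46, 9, -32] -> [-32, 9, -46, 43, -49, -31, -37] -> [9, 43] -> [43, 9] -> 52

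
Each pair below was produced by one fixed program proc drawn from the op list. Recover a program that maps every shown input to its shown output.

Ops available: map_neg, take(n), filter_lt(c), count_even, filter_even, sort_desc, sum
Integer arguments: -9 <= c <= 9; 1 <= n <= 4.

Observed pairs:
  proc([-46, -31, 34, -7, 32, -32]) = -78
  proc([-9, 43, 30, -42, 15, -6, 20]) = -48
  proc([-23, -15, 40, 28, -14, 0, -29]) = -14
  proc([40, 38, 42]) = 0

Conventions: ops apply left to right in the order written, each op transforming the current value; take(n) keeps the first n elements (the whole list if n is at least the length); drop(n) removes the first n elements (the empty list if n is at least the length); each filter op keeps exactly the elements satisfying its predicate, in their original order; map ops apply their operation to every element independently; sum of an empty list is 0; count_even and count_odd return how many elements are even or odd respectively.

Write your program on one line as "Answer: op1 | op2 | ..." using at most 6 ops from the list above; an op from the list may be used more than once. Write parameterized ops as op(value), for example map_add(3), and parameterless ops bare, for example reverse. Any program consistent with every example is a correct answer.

filter_lt(4) | map_neg | filter_even | map_neg | sum

Check, running the answer program on each example:
  [-46, -31, 34, -7, 32, -32] -> [-46, -31, -7, -32] -> [46, 31, 7, 32] -> [46, 32] -> [-46, -32] -> -78
  [-9, 43, 30, -42, 15, -6, 20] -> [-9, -42, -6] -> [9, 42, 6] -> [42, 6] -> [-42, -6] -> -48
  [-23, -15, 40, 28, -14, 0, -29] -> [-23, -15, -14, 0, -29] -> [23, 15, 14, 0, 29] -> [14, 0] -> [-14, 0] -> -14
  [40, 38, 42] -> [] -> [] -> [] -> [] -> 0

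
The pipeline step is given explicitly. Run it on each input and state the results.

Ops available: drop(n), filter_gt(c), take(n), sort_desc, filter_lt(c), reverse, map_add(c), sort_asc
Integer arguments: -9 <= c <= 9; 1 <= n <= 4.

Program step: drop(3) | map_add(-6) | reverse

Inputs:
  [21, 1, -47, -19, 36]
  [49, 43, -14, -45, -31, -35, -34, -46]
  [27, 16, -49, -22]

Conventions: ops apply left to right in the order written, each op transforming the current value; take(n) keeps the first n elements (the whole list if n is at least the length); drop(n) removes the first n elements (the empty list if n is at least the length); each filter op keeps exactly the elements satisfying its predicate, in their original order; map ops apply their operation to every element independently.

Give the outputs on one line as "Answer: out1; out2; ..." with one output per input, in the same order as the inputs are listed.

Execution, op by op:
  [21, 1, -47, -19, 36] -> [-19, 36] -> [-25, 30] -> [30, -25]
  [49, 43, -14, -45, -31, -35, -34, -46] -> [-45, -31, -35, -34, -46] -> [-51, -37, -41, -40, -52] -> [-52, -40, -41, -37, -51]
  [27, 16, -49, -22] -> [-22] -> [-28] -> [-28]

[30, -25]; [-52, -40, -41, -37, -51]; [-28]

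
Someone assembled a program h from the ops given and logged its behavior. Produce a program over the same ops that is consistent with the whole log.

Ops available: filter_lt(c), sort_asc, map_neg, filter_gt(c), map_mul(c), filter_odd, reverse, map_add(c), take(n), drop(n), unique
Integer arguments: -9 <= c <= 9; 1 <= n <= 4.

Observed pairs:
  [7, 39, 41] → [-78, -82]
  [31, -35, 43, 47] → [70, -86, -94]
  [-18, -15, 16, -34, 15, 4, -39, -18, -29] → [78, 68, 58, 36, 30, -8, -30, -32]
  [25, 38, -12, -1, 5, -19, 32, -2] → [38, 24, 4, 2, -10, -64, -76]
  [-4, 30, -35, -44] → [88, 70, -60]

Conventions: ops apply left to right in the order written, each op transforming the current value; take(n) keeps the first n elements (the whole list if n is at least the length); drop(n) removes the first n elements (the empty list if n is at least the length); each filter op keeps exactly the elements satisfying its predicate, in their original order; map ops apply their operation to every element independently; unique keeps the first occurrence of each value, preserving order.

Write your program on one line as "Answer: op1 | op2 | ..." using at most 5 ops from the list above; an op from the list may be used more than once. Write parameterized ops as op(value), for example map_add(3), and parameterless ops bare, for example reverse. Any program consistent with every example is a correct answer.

drop(1) | map_mul(-2) | sort_asc | reverse

Check, running the answer program on each example:
  [7, 39, 41] -> [39, 41] -> [-78, -82] -> [-82, -78] -> [-78, -82]
  [31, -35, 43, 47] -> [-35, 43, 47] -> [70, -86, -94] -> [-94, -86, 70] -> [70, -86, -94]
  [-18, -15, 16, -34, 15, 4, -39, -18, -29] -> [-15, 16, -34, 15, 4, -39, -18, -29] -> [30, -32, 68, -30, -8, 78, 36, 58] -> [-32, -30, -8, 30, 36, 58, 68, 78] -> [78, 68, 58, 36, 30, -8, -30, -32]
  [25, 38, -12, -1, 5, -19, 32, -2] -> [38, -12, -1, 5, -19, 32, -2] -> [-76, 24, 2, -10, 38, -64, 4] -> [-76, -64, -10, 2, 4, 24, 38] -> [38, 24, 4, 2, -10, -64, -76]
  [-4, 30, -35, -44] -> [30, -35, -44] -> [-60, 70, 88] -> [-60, 70, 88] -> [88, 70, -60]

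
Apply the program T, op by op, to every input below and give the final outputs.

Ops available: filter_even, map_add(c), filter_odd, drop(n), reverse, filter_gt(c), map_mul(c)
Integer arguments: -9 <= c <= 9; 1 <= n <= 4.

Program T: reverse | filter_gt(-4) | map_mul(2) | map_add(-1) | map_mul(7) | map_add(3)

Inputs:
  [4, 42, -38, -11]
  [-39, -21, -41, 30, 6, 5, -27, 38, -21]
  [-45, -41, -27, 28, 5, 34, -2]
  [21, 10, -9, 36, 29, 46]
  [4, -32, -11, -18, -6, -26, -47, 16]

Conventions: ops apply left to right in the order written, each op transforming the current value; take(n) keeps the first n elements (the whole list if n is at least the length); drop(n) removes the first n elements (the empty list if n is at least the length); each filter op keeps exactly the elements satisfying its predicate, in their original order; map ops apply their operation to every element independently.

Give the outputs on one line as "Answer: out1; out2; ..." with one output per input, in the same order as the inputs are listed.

Execution, op by op:
  [4, 42, -38, -11] -> [-11, -38, 42, 4] -> [42, 4] -> [84, 8] -> [83, 7] -> [581, 49] -> [584, 52]
  [-39, -21, -41, 30, 6, 5, -27, 38, -21] -> [-21, 38, -27, 5, 6, 30, -41, -21, -39] -> [38, 5, 6, 30] -> [76, 10, 12, 60] -> [75, 9, 11, 59] -> [525, 63, 77, 413] -> [528, 66, 80, 416]
  [-45, -41, -27, 28, 5, 34, -2] -> [-2, 34, 5, 28, -27, -41, -45] -> [-2, 34, 5, 28] -> [-4, 68, 10, 56] -> [-5, 67, 9, 55] -> [-35, 469, 63, 385] -> [-32, 472, 66, 388]
  [21, 10, -9, 36, 29, 46] -> [46, 29, 36, -9, 10, 21] -> [46, 29, 36, 10, 21] -> [92, 58, 72, 20, 42] -> [91, 57, 71, 19, 41] -> [637, 399, 497, 133, 287] -> [640, 402, 500, 136, 290]
  [4, -32, -11, -18, -6, -26, -47, 16] -> [16, -47, -26, -6, -18, -11, -32, 4] -> [16, 4] -> [32, 8] -> [31, 7] -> [217, 49] -> [220, 52]

[584, 52]; [528, 66, 80, 416]; [-32, 472, 66, 388]; [640, 402, 500, 136, 290]; [220, 52]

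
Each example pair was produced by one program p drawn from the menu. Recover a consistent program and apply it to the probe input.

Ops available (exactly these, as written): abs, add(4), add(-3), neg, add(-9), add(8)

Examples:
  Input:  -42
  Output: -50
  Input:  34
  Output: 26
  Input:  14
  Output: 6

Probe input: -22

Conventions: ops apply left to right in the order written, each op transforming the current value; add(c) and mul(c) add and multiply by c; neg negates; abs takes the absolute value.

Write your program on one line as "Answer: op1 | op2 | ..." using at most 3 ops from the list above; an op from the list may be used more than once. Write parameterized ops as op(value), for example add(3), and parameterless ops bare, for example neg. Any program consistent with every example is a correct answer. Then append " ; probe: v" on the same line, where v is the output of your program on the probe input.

add(-9) | add(-3) | add(4) ; probe: -30

Check, running the answer program on each example:
  -42 -> -51 -> -54 -> -50
  34 -> 25 -> 22 -> 26
  14 -> 5 -> 2 -> 6
  probe: -22 -> -31 -> -34 -> -30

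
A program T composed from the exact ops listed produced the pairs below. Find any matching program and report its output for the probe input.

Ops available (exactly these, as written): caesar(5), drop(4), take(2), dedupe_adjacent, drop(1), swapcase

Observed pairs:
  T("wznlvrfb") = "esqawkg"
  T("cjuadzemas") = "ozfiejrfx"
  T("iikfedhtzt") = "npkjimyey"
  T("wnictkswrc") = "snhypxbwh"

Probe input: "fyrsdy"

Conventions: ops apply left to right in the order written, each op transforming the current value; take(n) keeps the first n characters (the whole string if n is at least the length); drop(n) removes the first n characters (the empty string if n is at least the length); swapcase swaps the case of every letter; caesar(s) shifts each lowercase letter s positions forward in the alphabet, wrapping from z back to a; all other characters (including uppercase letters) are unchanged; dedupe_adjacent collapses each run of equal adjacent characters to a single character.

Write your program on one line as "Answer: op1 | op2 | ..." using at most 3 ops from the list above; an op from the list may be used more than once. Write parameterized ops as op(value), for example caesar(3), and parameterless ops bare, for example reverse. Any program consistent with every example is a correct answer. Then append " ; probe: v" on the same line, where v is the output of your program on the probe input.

caesar(5) | drop(1) ; probe: "dwxid"

Check, running the answer program on each example:
  "wznlvrfb" -> "besqawkg" -> "esqawkg"
  "cjuadzemas" -> "hozfiejrfx" -> "ozfiejrfx"
  "iikfedhtzt" -> "nnpkjimyey" -> "npkjimyey"
  "wnictkswrc" -> "bsnhypxbwh" -> "snhypxbwh"
  probe: "fyrsdy" -> "kdwxid" -> "dwxid"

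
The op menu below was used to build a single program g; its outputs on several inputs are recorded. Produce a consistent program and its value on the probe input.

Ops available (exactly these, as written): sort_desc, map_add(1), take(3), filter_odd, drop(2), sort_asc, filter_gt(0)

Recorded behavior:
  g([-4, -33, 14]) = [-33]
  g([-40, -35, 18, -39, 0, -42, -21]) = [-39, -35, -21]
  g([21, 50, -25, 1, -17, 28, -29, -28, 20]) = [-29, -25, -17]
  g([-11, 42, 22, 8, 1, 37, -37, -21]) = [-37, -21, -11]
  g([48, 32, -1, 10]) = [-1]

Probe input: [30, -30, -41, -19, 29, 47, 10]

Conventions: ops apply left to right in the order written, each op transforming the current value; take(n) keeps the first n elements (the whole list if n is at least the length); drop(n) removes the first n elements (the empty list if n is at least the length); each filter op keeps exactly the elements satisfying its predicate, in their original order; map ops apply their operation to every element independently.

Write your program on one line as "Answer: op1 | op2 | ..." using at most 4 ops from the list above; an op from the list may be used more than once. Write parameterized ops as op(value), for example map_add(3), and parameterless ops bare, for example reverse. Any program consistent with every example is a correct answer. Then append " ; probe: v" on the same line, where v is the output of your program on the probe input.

filter_odd | sort_asc | take(3) ; probe: [-41, -19, 29]

Check, running the answer program on each example:
  [-4, -33, 14] -> [-33] -> [-33] -> [-33]
  [-40, -35, 18, -39, 0, -42, -21] -> [-35, -39, -21] -> [-39, -35, -21] -> [-39, -35, -21]
  [21, 50, -25, 1, -17, 28, -29, -28, 20] -> [21, -25, 1, -17, -29] -> [-29, -25, -17, 1, 21] -> [-29, -25, -17]
  [-11, 42, 22, 8, 1, 37, -37, -21] -> [-11, 1, 37, -37, -21] -> [-37, -21, -11, 1, 37] -> [-37, -21, -11]
  [48, 32, -1, 10] -> [-1] -> [-1] -> [-1]
  probe: [30, -30, -41, -19, 29, 47, 10] -> [-41, -19, 29, 47] -> [-41, -19, 29, 47] -> [-41, -19, 29]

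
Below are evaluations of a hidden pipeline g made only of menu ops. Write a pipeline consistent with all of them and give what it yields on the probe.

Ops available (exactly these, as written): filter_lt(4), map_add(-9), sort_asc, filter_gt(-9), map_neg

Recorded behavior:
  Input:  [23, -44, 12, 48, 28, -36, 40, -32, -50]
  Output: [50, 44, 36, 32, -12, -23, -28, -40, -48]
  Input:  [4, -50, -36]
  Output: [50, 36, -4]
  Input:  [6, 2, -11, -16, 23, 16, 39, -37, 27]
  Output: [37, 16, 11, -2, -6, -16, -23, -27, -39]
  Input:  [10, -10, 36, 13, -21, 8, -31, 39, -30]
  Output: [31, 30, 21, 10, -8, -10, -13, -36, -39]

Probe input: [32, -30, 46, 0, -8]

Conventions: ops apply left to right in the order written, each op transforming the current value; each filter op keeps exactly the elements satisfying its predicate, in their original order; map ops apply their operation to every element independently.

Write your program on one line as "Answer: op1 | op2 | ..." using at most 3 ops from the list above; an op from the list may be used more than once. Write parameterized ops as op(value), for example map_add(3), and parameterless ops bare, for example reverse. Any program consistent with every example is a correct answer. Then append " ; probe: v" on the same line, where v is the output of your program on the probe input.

sort_asc | map_neg ; probe: [30, 8, 0, -32, -46]

Check, running the answer program on each example:
  [23, -44, 12, 48, 28, -36, 40, -32, -50] -> [-50, -44, -36, -32, 12, 23, 28, 40, 48] -> [50, 44, 36, 32, -12, -23, -28, -40, -48]
  [4, -50, -36] -> [-50, -36, 4] -> [50, 36, -4]
  [6, 2, -11, -16, 23, 16, 39, -37, 27] -> [-37, -16, -11, 2, 6, 16, 23, 27, 39] -> [37, 16, 11, -2, -6, -16, -23, -27, -39]
  [10, -10, 36, 13, -21, 8, -31, 39, -30] -> [-31, -30, -21, -10, 8, 10, 13, 36, 39] -> [31, 30, 21, 10, -8, -10, -13, -36, -39]
  probe: [32, -30, 46, 0, -8] -> [-30, -8, 0, 32, 46] -> [30, 8, 0, -32, -46]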